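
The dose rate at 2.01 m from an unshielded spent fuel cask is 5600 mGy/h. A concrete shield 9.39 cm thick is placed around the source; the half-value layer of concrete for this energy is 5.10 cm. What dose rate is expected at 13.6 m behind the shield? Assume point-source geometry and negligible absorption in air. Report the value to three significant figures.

34.1 mGy/h

Distance alone: 5600 × (2.01/13.6)² = 5600 × 0.02184 = 122.3 mGy/h.
Shield: 9.39/5.10 = 1.841 half-value layers → attenuation 2^(−1.841) = 0.2791.
Combined: 122.3 × 0.2791 = 34.13 mGy/h.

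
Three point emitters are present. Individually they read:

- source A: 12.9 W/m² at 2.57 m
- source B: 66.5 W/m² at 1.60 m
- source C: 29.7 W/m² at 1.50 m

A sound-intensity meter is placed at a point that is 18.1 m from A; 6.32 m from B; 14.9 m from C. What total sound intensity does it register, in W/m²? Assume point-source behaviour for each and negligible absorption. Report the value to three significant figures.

By superposition, sum each source's inverse-square contribution:
A: 12.9 × (2.57/18.1)² = 0.2601 W/m²
B: 66.5 × (1.60/6.32)² = 4.262 W/m²
C: 29.7 × (1.50/14.9)² = 0.3010 W/m²
Total = 0.2601 + 4.262 + 0.3010 = 4.823 W/m².

4.82 W/m²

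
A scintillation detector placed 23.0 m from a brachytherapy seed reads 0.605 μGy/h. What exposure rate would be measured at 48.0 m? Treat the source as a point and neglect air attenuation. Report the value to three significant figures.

0.139 μGy/h

Intensity scales as (d₁/d₂)², so scaling from 23.0 m to 48.0 m:
(23.0/48.0)² = 0.2296, so 0.605 × 0.2296 = 0.1389 μGy/h.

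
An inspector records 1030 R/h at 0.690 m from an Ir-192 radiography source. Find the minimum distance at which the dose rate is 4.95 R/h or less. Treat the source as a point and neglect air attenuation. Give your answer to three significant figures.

9.95 m

Since intensity falls as 1/r², d₂ = d₁·√(I₁/I₂).
I₁/I₂ = 1030/4.95 = 208.1, so d₂ = 0.690 × √208.1 = 9.954 m.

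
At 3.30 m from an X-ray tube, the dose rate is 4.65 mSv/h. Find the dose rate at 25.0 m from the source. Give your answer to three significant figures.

By the inverse-square law, the rate at 25.0 m is
4.65 × (3.30/25.0)² = 4.65 × 0.01742 = 0.08100 mSv/h.

0.0810 mSv/h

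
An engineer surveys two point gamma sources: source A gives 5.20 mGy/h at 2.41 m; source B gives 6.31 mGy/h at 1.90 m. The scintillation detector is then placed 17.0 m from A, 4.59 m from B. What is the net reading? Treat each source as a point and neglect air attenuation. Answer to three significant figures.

1.19 mGy/h

Each source contributes Iᵢ·(dᵢ/rᵢ)²; contributions add.
A: 5.20 × (2.41/17.0)² = 0.1045 mGy/h
B: 6.31 × (1.90/4.59)² = 1.081 mGy/h
Total = 0.1045 + 1.081 = 1.185 mGy/h.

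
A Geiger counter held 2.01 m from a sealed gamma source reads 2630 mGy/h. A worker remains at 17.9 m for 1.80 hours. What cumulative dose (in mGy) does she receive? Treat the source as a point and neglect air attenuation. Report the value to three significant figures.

59.7 mGy

Applying the 1/r² law, rate at 17.9 m:
(2.01/17.9)² = 0.01261, so 2630 × 0.01261 = 33.16 mGy/h.
Dose = rate × time = 33.16 mGy/h × 1.800 h = 59.69 mGy.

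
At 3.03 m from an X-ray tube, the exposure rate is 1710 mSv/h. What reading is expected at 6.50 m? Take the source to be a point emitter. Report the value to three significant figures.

372 mSv/h

Using I₁d₁² = I₂d₂², the rate at 6.50 m is
1710 × (3.03/6.50)² = 1710 × 0.2173 = 371.6 mSv/h.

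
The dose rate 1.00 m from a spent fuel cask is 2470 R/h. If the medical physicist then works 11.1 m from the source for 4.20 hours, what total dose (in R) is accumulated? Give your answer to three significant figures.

Applying the 1/r² law, rate at 11.1 m:
(1.00/11.1)² = 0.008116, so 2470 × 0.008116 = 20.05 R/h.
Dose = rate × time = 20.05 R/h × 4.200 h = 84.21 R.

84.2 R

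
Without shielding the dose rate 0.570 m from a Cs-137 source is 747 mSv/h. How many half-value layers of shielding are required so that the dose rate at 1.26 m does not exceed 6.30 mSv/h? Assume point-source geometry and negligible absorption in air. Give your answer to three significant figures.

4.60 half-value layers

At 1.26 m, distance alone gives 747 × (0.570/1.26)² = 747 × 0.2046 = 152.8 mSv/h.
Further attenuation needed: 152.8/6.30 = 24.25.
n = log₂(24.25) = 4.600 half-value layers.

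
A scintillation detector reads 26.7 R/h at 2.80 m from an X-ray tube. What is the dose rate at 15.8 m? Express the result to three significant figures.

0.839 R/h

Using I₁d₁² = I₂d₂², the rate at 15.8 m is
(2.80/15.8)² = 0.03141, so 26.7 × 0.03141 = 0.8386 R/h.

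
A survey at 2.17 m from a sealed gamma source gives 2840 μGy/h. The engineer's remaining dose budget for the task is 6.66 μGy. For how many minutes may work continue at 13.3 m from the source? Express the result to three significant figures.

5.29 min

Using I₁d₁² = I₂d₂², rate at 13.3 m:
2840 × (2.17/13.3)² = 2840 × 0.02662 = 75.60 μGy/h.
Stay time = 6.66 μGy ÷ 75.60 μGy/h = 0.08810 h = 5.286 min.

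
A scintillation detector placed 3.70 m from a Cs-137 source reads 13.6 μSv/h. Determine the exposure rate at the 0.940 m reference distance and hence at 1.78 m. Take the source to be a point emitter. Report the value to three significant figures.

211 μSv/h; 58.8 μSv/h

Using I₁d₁² = I₂d₂²,
At 0.940 m: (3.70/0.940)² = 15.49, so 13.6 × 15.49 = 210.7 μSv/h
At 1.78 m: (0.940/1.78)² = 0.2789, so 210.7 × 0.2789 = 58.76 μSv/h.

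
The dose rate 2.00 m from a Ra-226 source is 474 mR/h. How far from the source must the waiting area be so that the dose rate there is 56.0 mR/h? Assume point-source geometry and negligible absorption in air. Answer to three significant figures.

5.82 m

Applying the 1/r² law, d₂ = d₁·√(I₁/I₂).
I₁/I₂ = 474/56.0 = 8.464, so d₂ = 2.00 × √8.464 = 5.819 m.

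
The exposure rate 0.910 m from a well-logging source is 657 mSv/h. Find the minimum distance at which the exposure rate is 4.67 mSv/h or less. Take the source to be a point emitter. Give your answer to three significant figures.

Since intensity falls as 1/r², d₂ = d₁·√(I₁/I₂).
I₁/I₂ = 657/4.67 = 140.7, so d₂ = 0.910 × √140.7 = 10.79 m.

10.8 m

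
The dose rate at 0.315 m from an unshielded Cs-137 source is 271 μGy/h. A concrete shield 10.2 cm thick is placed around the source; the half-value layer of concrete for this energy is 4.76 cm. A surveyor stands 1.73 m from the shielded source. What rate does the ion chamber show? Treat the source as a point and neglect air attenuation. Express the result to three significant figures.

Distance alone: (0.315/1.73)² = 0.03315, so 271 × 0.03315 = 8.984 μGy/h.
Shield: 10.2/4.76 = 2.143 half-value layers → attenuation 2^(−2.143) = 0.2264.
Combined: 8.984 × 0.2264 = 2.034 μGy/h.

2.03 μGy/h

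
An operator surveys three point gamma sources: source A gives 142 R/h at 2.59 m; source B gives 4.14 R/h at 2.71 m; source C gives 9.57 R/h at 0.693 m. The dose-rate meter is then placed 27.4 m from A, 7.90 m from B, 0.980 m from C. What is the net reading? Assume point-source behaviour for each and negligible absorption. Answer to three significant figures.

6.54 R/h

Each source contributes Iᵢ·(dᵢ/rᵢ)²; contributions add.
A: 142 × (2.59/27.4)² = 1.269 R/h
B: 4.14 × (2.71/7.90)² = 0.4872 R/h
C: 9.57 × (0.693/0.980)² = 4.785 R/h
Total = 1.269 + 0.4872 + 4.785 = 6.541 R/h.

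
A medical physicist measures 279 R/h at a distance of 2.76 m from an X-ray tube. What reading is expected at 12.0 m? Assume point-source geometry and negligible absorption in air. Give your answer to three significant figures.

By the inverse-square law, the rate at 12.0 m is
(2.76/12.0)² = 0.05290, so 279 × 0.05290 = 14.76 R/h.

14.8 R/h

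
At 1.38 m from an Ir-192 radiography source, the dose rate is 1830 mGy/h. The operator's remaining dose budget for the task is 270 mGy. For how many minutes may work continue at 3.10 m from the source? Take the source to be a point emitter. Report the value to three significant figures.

By the inverse-square law, rate at 3.10 m:
(1.38/3.10)² = 0.1982, so 1830 × 0.1982 = 362.7 mGy/h.
Stay time = 270 mGy ÷ 362.7 mGy/h = 0.7444 h = 44.66 min.

44.7 min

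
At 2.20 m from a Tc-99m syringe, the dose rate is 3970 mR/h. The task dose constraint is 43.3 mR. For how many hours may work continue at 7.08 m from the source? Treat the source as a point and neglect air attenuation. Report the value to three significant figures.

Since intensity falls as 1/r², rate at 7.08 m:
3970 × (2.20/7.08)² = 3970 × 0.09656 = 383.3 mR/h.
Stay time = 43.3 mR ÷ 383.3 mR/h = 0.1130 h.

0.113 h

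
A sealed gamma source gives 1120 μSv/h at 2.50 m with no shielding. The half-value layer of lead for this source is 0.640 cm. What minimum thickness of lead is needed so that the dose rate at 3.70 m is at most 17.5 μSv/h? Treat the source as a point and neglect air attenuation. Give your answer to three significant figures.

3.12 cm

At 3.70 m, distance alone gives 1120 × (2.50/3.70)² = 1120 × 0.4565 = 511.3 μSv/h.
Further attenuation needed: 511.3/17.5 = 29.22.
n = log₂(29.22) = 4.869 half-value layers.
Thickness = 4.869 × 0.640 cm = 3.116 cm.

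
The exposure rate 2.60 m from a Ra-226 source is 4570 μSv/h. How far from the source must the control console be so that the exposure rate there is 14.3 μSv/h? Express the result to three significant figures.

By the inverse-square law, d₂ = d₁·√(I₁/I₂).
I₁/I₂ = 4570/14.3 = 319.6, so d₂ = 2.60 × √319.6 = 46.48 m.

46.5 m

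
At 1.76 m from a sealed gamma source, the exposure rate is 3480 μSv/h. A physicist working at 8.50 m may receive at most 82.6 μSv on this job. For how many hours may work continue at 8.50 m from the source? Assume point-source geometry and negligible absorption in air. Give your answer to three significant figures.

Since intensity falls as 1/r², rate at 8.50 m:
(1.76/8.50)² = 0.04287, so 3480 × 0.04287 = 149.2 μSv/h.
Stay time = 82.6 μSv ÷ 149.2 μSv/h = 0.5536 h.

0.554 h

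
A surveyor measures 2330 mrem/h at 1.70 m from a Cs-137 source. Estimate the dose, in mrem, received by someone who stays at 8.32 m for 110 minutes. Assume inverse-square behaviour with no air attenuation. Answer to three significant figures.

178 mrem

Intensity scales as (d₁/d₂)², so rate at 8.32 m:
(1.70/8.32)² = 0.04175, so 2330 × 0.04175 = 97.28 mrem/h.
Dose = rate × time = 97.28 mrem/h × 1.833 h = 178.3 mrem.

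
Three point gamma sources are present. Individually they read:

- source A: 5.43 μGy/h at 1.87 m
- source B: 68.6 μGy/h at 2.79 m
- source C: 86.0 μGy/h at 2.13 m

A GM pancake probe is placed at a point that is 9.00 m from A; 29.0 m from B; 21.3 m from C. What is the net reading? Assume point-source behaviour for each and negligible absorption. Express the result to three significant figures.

Each source contributes Iᵢ·(dᵢ/rᵢ)²; contributions add.
A: 5.43 × (1.87/9.00)² = 0.2344 μGy/h
B: 68.6 × (2.79/29.0)² = 0.6349 μGy/h
C: 86.0 × (2.13/21.3)² = 0.8600 μGy/h
Total = 0.2344 + 0.6349 + 0.8600 = 1.729 μGy/h.

1.73 μGy/h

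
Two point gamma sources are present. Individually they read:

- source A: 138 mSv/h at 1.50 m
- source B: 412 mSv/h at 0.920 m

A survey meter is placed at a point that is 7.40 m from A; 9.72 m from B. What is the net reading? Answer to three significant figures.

9.36 mSv/h

By superposition, sum each source's inverse-square contribution:
A: 138 × (1.50/7.40)² = 5.670 mSv/h
B: 412 × (0.920/9.72)² = 3.691 mSv/h
Total = 5.670 + 3.691 = 9.361 mSv/h.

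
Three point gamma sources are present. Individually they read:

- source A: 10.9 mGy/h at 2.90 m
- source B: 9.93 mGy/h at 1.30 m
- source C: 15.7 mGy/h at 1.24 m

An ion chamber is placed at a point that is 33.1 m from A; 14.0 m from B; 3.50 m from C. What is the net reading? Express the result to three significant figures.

Each source contributes Iᵢ·(dᵢ/rᵢ)²; contributions add.
A: 10.9 × (2.90/33.1)² = 0.08367 mGy/h
B: 9.93 × (1.30/14.0)² = 0.08562 mGy/h
C: 15.7 × (1.24/3.50)² = 1.971 mGy/h
Total = 0.08367 + 0.08562 + 1.971 = 2.140 mGy/h.

2.14 mGy/h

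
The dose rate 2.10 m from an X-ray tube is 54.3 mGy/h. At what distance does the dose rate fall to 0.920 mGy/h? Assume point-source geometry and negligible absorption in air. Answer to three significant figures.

By the inverse-square law, d₂ = d₁·√(I₁/I₂).
I₁/I₂ = 54.3/0.920 = 59.02, so d₂ = 2.10 × √59.02 = 16.13 m.

16.1 m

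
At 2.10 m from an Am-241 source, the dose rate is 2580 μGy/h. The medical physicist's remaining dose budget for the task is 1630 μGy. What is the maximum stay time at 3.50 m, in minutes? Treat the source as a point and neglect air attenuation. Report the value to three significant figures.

Applying the 1/r² law, rate at 3.50 m:
2580 × (2.10/3.50)² = 2580 × 0.3600 = 928.8 μGy/h.
Stay time = 1630 μGy ÷ 928.8 μGy/h = 1.755 h = 105.3 min.

105 min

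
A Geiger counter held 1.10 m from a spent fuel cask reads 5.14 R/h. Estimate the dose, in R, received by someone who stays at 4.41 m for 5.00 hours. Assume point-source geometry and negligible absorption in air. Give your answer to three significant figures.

1.60 R

By the inverse-square law, rate at 4.41 m:
5.14 × (1.10/4.41)² = 5.14 × 0.06222 = 0.3198 R/h.
Dose = rate × time = 0.3198 R/h × 5.000 h = 1.599 R.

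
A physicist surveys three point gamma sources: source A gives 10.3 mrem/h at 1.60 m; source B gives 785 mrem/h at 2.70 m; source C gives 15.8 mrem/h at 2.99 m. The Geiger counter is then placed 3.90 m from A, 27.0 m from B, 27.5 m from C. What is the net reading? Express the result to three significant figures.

9.77 mrem/h

By superposition, sum each source's inverse-square contribution:
A: 10.3 × (1.60/3.90)² = 1.734 mrem/h
B: 785 × (2.70/27.0)² = 7.850 mrem/h
C: 15.8 × (2.99/27.5)² = 0.1868 mrem/h
Total = 1.734 + 7.850 + 0.1868 = 9.771 mrem/h.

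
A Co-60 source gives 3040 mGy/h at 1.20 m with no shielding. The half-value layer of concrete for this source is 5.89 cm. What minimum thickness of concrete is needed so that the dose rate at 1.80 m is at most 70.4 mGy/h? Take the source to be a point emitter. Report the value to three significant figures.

At 1.80 m, distance alone gives (1.20/1.80)² = 0.4444, so 3040 × 0.4444 = 1351 mGy/h.
Further attenuation needed: 1351/70.4 = 19.19.
n = log₂(19.19) = 4.262 half-value layers.
Thickness = 4.262 × 5.89 cm = 25.10 cm.

25.1 cm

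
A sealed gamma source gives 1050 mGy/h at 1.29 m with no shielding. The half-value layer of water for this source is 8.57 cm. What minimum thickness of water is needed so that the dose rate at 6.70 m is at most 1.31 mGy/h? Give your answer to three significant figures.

At 6.70 m, distance alone gives 1050 × (1.29/6.70)² = 1050 × 0.03707 = 38.92 mGy/h.
Further attenuation needed: 38.92/1.31 = 29.71.
n = log₂(29.71) = 4.893 half-value layers.
Thickness = 4.893 × 8.57 cm = 41.93 cm.

41.9 cm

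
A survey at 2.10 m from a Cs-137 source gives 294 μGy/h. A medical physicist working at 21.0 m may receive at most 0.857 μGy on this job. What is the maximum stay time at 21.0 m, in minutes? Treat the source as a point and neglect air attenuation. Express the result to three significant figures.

17.5 min

Applying the 1/r² law, rate at 21.0 m:
294 × (2.10/21.0)² = 294 × 0.01000 = 2.940 μGy/h.
Stay time = 0.857 μGy ÷ 2.940 μGy/h = 0.2915 h = 17.49 min.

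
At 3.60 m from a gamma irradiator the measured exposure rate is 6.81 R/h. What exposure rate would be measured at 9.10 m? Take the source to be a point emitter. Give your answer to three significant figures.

1.07 R/h

Applying the 1/r² law, scaling from 3.60 m to 9.10 m:
(3.60/9.10)² = 0.1565, so 6.81 × 0.1565 = 1.066 R/h.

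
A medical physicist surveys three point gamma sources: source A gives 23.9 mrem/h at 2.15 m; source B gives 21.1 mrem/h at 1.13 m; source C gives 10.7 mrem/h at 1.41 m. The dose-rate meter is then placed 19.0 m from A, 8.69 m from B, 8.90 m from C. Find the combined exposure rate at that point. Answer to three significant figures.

By superposition, sum each source's inverse-square contribution:
A: 23.9 × (2.15/19.0)² = 0.3060 mrem/h
B: 21.1 × (1.13/8.69)² = 0.3568 mrem/h
C: 10.7 × (1.41/8.90)² = 0.2686 mrem/h
Total = 0.3060 + 0.3568 + 0.2686 = 0.9314 mrem/h.

0.931 mrem/h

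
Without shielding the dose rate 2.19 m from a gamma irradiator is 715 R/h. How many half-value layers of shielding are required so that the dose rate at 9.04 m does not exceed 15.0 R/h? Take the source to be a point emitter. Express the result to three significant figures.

At 9.04 m, distance alone gives (2.19/9.04)² = 0.05869, so 715 × 0.05869 = 41.96 R/h.
Further attenuation needed: 41.96/15.0 = 2.797.
n = log₂(2.797) = 1.484 half-value layers.

1.48 half-value layers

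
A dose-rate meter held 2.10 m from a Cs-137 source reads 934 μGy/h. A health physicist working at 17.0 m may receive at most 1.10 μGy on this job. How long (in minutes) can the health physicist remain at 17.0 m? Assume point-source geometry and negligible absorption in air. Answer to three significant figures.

Since intensity falls as 1/r², rate at 17.0 m:
(2.10/17.0)² = 0.01526, so 934 × 0.01526 = 14.25 μGy/h.
Stay time = 1.10 μGy ÷ 14.25 μGy/h = 0.07719 h = 4.631 min.

4.63 min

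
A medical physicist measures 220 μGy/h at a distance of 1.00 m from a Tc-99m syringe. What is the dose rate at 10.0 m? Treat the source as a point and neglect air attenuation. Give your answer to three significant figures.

Since intensity falls as 1/r², the rate at 10.0 m is
(1.00/10.0)² = 0.01000, so 220 × 0.01000 = 2.200 μGy/h.

2.20 μGy/h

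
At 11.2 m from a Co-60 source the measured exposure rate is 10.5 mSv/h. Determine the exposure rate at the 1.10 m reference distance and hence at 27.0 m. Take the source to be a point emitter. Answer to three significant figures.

Using I₁d₁² = I₂d₂²,
At 1.10 m: 10.5 × (11.2/1.10)² = 10.5 × 103.7 = 1089 mSv/h
At 27.0 m: (1.10/27.0)² = 0.001660, so 1089 × 0.001660 = 1.808 mSv/h.

1090 mSv/h; 1.81 mSv/h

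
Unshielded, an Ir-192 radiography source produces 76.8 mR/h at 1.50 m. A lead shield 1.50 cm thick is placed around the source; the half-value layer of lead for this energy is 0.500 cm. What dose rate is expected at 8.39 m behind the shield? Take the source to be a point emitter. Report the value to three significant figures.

Distance alone: (1.50/8.39)² = 0.03196, so 76.8 × 0.03196 = 2.455 mR/h.
Shield: 1.50/0.500 = 3.000 half-value layers → attenuation 2^(−3.000) = 0.1250.
Combined: 2.455 × 0.1250 = 0.3069 mR/h.

0.307 mR/h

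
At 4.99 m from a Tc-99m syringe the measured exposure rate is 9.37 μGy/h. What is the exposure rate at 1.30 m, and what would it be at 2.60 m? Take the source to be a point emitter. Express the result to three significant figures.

Intensity scales as (d₁/d₂)², so
At 1.30 m: 9.37 × (4.99/1.30)² = 9.37 × 14.73 = 138.0 μGy/h
At 2.60 m: (1.30/2.60)² = 0.2500, so 138.0 × 0.2500 = 34.50 μGy/h.

138 μGy/h; 34.5 μGy/h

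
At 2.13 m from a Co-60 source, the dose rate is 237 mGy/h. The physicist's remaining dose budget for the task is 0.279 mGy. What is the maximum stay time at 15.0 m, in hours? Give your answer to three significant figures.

Intensity scales as (d₁/d₂)², so rate at 15.0 m:
(2.13/15.0)² = 0.02016, so 237 × 0.02016 = 4.778 mGy/h.
Stay time = 0.279 mGy ÷ 4.778 mGy/h = 0.05839 h.

0.0584 h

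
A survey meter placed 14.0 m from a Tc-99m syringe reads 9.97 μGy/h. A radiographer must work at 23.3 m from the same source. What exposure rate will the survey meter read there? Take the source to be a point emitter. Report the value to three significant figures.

Applying the 1/r² law, scaling from 14.0 m to 23.3 m:
9.97 × (14.0/23.3)² = 9.97 × 0.3610 = 3.599 μGy/h.

3.60 μGy/h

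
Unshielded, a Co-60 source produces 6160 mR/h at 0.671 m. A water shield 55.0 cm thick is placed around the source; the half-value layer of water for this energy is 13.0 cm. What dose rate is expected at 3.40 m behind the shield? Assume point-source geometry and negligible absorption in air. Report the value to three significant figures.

12.8 mR/h

Distance alone: 6160 × (0.671/3.40)² = 6160 × 0.03895 = 239.9 mR/h.
Shield: 55.0/13.0 = 4.231 half-value layers → attenuation 2^(−4.231) = 0.05325.
Combined: 239.9 × 0.05325 = 12.77 mR/h.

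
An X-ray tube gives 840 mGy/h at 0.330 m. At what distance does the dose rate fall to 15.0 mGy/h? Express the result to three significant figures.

2.47 m

By the inverse-square law, d₂ = d₁·√(I₁/I₂).
I₁/I₂ = 840/15.0 = 56.00, so d₂ = 0.330 × √56.00 = 2.469 m.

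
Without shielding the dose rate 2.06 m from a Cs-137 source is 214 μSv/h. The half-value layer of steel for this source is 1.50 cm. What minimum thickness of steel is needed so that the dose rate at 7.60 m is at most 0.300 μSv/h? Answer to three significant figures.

8.57 cm

At 7.60 m, distance alone gives (2.06/7.60)² = 0.07347, so 214 × 0.07347 = 15.72 μSv/h.
Further attenuation needed: 15.72/0.300 = 52.40.
n = log₂(52.40) = 5.711 half-value layers.
Thickness = 5.711 × 1.50 cm = 8.567 cm.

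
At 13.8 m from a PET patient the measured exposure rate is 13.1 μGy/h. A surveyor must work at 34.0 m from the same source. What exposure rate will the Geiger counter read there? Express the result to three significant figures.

2.16 μGy/h

Applying the 1/r² law, scaling from 13.8 m to 34.0 m:
13.1 × (13.8/34.0)² = 13.1 × 0.1647 = 2.158 μGy/h.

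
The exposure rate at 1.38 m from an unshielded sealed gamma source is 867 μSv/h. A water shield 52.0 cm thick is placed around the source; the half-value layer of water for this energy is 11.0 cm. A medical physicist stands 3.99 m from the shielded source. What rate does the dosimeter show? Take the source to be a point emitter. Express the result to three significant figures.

Distance alone: (1.38/3.99)² = 0.1196, so 867 × 0.1196 = 103.7 μSv/h.
Shield: 52.0/11.0 = 4.727 half-value layers → attenuation 2^(−4.727) = 0.03776.
Combined: 103.7 × 0.03776 = 3.916 μSv/h.

3.92 μSv/h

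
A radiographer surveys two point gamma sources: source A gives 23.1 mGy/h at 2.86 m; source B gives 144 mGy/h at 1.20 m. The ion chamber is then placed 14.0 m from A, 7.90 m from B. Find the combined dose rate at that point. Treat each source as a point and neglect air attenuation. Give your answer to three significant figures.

Each source contributes Iᵢ·(dᵢ/rᵢ)²; contributions add.
A: 23.1 × (2.86/14.0)² = 0.9640 mGy/h
B: 144 × (1.20/7.90)² = 3.323 mGy/h
Total = 0.9640 + 3.323 = 4.287 mGy/h.

4.29 mGy/h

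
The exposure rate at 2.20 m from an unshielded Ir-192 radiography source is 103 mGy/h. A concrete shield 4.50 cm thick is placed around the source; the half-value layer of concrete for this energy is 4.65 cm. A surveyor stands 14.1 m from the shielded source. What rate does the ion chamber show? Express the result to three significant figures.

Distance alone: (2.20/14.1)² = 0.02434, so 103 × 0.02434 = 2.507 mGy/h.
Shield: 4.50/4.65 = 0.9677 half-value layers → attenuation 2^(−0.9677) = 0.5113.
Combined: 2.507 × 0.5113 = 1.282 mGy/h.

1.28 mGy/h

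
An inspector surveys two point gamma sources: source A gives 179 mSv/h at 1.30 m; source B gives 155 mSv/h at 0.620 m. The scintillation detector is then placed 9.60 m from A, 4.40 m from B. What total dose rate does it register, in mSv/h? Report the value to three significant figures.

Each source contributes Iᵢ·(dᵢ/rᵢ)²; contributions add.
A: 179 × (1.30/9.60)² = 3.282 mSv/h
B: 155 × (0.620/4.40)² = 3.078 mSv/h
Total = 3.282 + 3.078 = 6.360 mSv/h.

6.36 mSv/h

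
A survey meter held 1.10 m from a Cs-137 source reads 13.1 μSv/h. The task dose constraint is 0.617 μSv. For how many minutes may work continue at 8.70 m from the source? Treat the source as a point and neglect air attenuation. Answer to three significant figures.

177 min

Intensity scales as (d₁/d₂)², so rate at 8.70 m:
13.1 × (1.10/8.70)² = 13.1 × 0.01599 = 0.2095 μSv/h.
Stay time = 0.617 μSv ÷ 0.2095 μSv/h = 2.945 h = 176.7 min.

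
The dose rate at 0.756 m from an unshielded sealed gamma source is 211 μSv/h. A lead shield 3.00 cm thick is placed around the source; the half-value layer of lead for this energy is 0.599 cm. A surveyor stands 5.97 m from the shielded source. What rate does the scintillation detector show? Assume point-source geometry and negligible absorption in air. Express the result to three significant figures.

Distance alone: 211 × (0.756/5.97)² = 211 × 0.01604 = 3.384 μSv/h.
Shield: 3.00/0.599 = 5.008 half-value layers → attenuation 2^(−5.008) = 0.03108.
Combined: 3.384 × 0.03108 = 0.1052 μSv/h.

0.105 μSv/h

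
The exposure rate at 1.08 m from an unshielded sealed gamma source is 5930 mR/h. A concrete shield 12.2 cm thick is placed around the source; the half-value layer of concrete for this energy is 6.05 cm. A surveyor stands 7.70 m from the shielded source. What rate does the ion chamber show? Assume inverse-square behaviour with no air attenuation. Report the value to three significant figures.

Distance alone: 5930 × (1.08/7.70)² = 5930 × 0.01967 = 116.6 mR/h.
Shield: 12.2/6.05 = 2.017 half-value layers → attenuation 2^(−2.017) = 0.2471.
Combined: 116.6 × 0.2471 = 28.81 mR/h.

28.8 mR/h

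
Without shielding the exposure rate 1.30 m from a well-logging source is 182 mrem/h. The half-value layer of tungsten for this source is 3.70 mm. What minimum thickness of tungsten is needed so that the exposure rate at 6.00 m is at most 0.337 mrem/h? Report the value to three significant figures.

At 6.00 m, distance alone gives (1.30/6.00)² = 0.04694, so 182 × 0.04694 = 8.543 mrem/h.
Further attenuation needed: 8.543/0.337 = 25.35.
n = log₂(25.35) = 4.664 half-value layers.
Thickness = 4.664 × 3.70 mm = 17.26 mm.

17.3 mm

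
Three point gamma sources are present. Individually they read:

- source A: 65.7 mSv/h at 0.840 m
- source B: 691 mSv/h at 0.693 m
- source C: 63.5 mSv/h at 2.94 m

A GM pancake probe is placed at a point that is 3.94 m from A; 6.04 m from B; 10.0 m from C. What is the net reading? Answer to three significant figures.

By superposition, sum each source's inverse-square contribution:
A: 65.7 × (0.840/3.94)² = 2.986 mSv/h
B: 691 × (0.693/6.04)² = 9.096 mSv/h
C: 63.5 × (2.94/10.0)² = 5.489 mSv/h
Total = 2.986 + 9.096 + 5.489 = 17.57 mSv/h.

17.6 mSv/h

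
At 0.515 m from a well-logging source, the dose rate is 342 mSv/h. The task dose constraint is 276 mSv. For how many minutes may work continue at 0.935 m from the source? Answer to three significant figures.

Using I₁d₁² = I₂d₂², rate at 0.935 m:
(0.515/0.935)² = 0.3034, so 342 × 0.3034 = 103.8 mSv/h.
Stay time = 276 mSv ÷ 103.8 mSv/h = 2.659 h = 159.5 min.

160 min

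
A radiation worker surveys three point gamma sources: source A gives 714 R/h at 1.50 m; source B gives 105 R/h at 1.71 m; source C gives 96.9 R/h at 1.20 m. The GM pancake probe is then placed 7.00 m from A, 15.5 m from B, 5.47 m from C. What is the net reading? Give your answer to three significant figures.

Each source contributes Iᵢ·(dᵢ/rᵢ)²; contributions add.
A: 714 × (1.50/7.00)² = 32.79 R/h
B: 105 × (1.71/15.5)² = 1.278 R/h
C: 96.9 × (1.20/5.47)² = 4.663 R/h
Total = 32.79 + 1.278 + 4.663 = 38.73 R/h.

38.7 R/h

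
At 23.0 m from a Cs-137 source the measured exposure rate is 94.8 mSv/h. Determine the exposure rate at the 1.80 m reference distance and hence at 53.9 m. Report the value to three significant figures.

By the inverse-square law,
At 1.80 m: 94.8 × (23.0/1.80)² = 94.8 × 163.3 = 15480 mSv/h
At 53.9 m: 15480 × (1.80/53.9)² = 15480 × 0.001115 = 17.26 mSv/h.

15500 mSv/h; 17.3 mSv/h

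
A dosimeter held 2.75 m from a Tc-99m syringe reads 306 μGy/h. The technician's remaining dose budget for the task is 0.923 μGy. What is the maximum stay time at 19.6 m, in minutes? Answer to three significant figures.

9.19 min

By the inverse-square law, rate at 19.6 m:
(2.75/19.6)² = 0.01969, so 306 × 0.01969 = 6.025 μGy/h.
Stay time = 0.923 μGy ÷ 6.025 μGy/h = 0.1532 h = 9.192 min.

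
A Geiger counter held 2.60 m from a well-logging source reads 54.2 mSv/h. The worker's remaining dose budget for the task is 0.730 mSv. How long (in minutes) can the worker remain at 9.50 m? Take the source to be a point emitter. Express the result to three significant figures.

10.8 min

By the inverse-square law, rate at 9.50 m:
(2.60/9.50)² = 0.07490, so 54.2 × 0.07490 = 4.060 mSv/h.
Stay time = 0.730 mSv ÷ 4.060 mSv/h = 0.1798 h = 10.79 min.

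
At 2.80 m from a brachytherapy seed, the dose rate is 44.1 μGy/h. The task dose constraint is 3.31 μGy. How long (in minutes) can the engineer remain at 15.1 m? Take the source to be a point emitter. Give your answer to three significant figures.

131 min

Intensity scales as (d₁/d₂)², so rate at 15.1 m:
44.1 × (2.80/15.1)² = 44.1 × 0.03438 = 1.516 μGy/h.
Stay time = 3.31 μGy ÷ 1.516 μGy/h = 2.183 h = 131.0 min.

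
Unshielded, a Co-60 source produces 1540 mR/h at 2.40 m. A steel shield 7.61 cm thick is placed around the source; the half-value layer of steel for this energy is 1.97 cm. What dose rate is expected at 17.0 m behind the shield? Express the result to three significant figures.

2.11 mR/h

Distance alone: 1540 × (2.40/17.0)² = 1540 × 0.01993 = 30.69 mR/h.
Shield: 7.61/1.97 = 3.863 half-value layers → attenuation 2^(−3.863) = 0.06873.
Combined: 30.69 × 0.06873 = 2.109 mR/h.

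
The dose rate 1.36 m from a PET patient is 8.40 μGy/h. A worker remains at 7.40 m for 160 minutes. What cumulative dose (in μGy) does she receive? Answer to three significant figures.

Applying the 1/r² law, rate at 7.40 m:
8.40 × (1.36/7.40)² = 8.40 × 0.03378 = 0.2838 μGy/h.
Dose = rate × time = 0.2838 μGy/h × 2.667 h = 0.7569 μGy.

0.757 μGy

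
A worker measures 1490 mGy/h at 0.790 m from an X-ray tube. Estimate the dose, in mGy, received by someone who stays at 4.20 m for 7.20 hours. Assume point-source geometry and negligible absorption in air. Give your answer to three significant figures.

380 mGy

Since intensity falls as 1/r², rate at 4.20 m:
1490 × (0.790/4.20)² = 1490 × 0.03538 = 52.72 mGy/h.
Dose = rate × time = 52.72 mGy/h × 7.200 h = 379.6 mGy.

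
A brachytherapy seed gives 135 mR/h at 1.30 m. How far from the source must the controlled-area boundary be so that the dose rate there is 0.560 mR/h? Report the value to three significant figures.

Using I₁d₁² = I₂d₂², d₂ = d₁·√(I₁/I₂).
I₁/I₂ = 135/0.560 = 241.1, so d₂ = 1.30 × √241.1 = 20.19 m.

20.2 m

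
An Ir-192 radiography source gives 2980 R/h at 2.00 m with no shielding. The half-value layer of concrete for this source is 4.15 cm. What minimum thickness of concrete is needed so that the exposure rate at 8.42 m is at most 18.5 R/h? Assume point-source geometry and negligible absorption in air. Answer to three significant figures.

13.2 cm

At 8.42 m, distance alone gives 2980 × (2.00/8.42)² = 2980 × 0.05642 = 168.1 R/h.
Further attenuation needed: 168.1/18.5 = 9.086.
n = log₂(9.086) = 3.184 half-value layers.
Thickness = 3.184 × 4.15 cm = 13.21 cm.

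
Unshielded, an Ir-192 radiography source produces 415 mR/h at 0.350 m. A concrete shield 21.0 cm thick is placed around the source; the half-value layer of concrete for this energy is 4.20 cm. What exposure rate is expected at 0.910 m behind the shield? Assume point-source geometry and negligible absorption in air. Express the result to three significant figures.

1.92 mR/h

Distance alone: 415 × (0.350/0.910)² = 415 × 0.1479 = 61.38 mR/h.
Shield: 21.0/4.20 = 5.000 half-value layers → attenuation 2^(−5.000) = 0.03125.
Combined: 61.38 × 0.03125 = 1.918 mR/h.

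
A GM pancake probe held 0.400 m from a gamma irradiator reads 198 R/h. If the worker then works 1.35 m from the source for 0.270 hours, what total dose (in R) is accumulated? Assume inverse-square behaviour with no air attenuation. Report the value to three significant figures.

4.69 R

By the inverse-square law, rate at 1.35 m:
198 × (0.400/1.35)² = 198 × 0.08779 = 17.38 R/h.
Dose = rate × time = 17.38 R/h × 0.2700 h = 4.693 R.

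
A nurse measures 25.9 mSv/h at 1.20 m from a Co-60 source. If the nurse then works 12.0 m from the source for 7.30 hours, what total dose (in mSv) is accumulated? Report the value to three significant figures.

1.89 mSv

Intensity scales as (d₁/d₂)², so rate at 12.0 m:
25.9 × (1.20/12.0)² = 25.9 × 0.01000 = 0.2590 mSv/h.
Dose = rate × time = 0.2590 mSv/h × 7.300 h = 1.891 mSv.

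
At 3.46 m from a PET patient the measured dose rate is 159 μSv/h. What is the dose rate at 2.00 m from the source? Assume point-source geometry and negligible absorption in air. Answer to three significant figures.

Intensity scales as (d₁/d₂)², so scaling from 3.46 m to 2.00 m:
159 × (3.46/2.00)² = 159 × 2.993 = 475.9 μSv/h.

476 μSv/h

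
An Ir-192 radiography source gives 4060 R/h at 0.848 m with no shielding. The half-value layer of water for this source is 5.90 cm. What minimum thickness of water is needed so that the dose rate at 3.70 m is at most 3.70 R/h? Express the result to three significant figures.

At 3.70 m, distance alone gives 4060 × (0.848/3.70)² = 4060 × 0.05253 = 213.3 R/h.
Further attenuation needed: 213.3/3.70 = 57.65.
n = log₂(57.65) = 5.849 half-value layers.
Thickness = 5.849 × 5.90 cm = 34.51 cm.

34.5 cm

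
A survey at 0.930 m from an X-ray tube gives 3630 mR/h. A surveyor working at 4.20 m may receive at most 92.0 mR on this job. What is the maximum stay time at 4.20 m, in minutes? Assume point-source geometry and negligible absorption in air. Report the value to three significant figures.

Since intensity falls as 1/r², rate at 4.20 m:
(0.930/4.20)² = 0.04903, so 3630 × 0.04903 = 178.0 mR/h.
Stay time = 92.0 mR ÷ 178.0 mR/h = 0.5169 h = 31.01 min.

31.0 min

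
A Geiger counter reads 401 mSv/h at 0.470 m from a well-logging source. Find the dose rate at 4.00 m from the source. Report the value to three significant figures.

5.54 mSv/h

Intensity scales as (d₁/d₂)², so the rate at 4.00 m is
(0.470/4.00)² = 0.01381, so 401 × 0.01381 = 5.538 mSv/h.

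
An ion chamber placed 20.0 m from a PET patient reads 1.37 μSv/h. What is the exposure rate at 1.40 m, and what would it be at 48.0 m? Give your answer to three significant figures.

Since intensity falls as 1/r²,
At 1.40 m: (20.0/1.40)² = 204.1, so 1.37 × 204.1 = 279.6 μSv/h
At 48.0 m: 279.6 × (1.40/48.0)² = 279.6 × 0.0008507 = 0.2379 μSv/h.

280 μSv/h; 0.238 μSv/h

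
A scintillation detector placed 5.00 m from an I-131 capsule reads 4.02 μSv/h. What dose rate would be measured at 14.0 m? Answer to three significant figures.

0.513 μSv/h

Applying the 1/r² law, scaling from 5.00 m to 14.0 m:
(5.00/14.0)² = 0.1276, so 4.02 × 0.1276 = 0.5130 μSv/h.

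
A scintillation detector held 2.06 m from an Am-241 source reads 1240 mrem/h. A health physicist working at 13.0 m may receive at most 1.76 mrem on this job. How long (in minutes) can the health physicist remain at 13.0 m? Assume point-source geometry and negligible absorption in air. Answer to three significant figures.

By the inverse-square law, rate at 13.0 m:
(2.06/13.0)² = 0.02511, so 1240 × 0.02511 = 31.14 mrem/h.
Stay time = 1.76 mrem ÷ 31.14 mrem/h = 0.05652 h = 3.391 min.

3.39 min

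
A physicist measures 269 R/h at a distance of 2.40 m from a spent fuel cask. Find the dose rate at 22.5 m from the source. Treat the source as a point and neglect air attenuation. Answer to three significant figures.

Intensity scales as (d₁/d₂)², so the rate at 22.5 m is
(2.40/22.5)² = 0.01138, so 269 × 0.01138 = 3.061 R/h.

3.06 R/h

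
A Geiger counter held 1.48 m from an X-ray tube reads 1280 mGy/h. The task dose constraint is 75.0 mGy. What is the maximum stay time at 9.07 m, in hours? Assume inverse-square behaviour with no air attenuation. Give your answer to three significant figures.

Applying the 1/r² law, rate at 9.07 m:
(1.48/9.07)² = 0.02663, so 1280 × 0.02663 = 34.09 mGy/h.
Stay time = 75.0 mGy ÷ 34.09 mGy/h = 2.200 h.

2.20 h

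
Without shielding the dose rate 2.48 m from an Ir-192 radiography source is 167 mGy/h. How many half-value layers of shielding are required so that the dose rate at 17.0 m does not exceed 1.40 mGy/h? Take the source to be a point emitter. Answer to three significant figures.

At 17.0 m, distance alone gives 167 × (2.48/17.0)² = 167 × 0.02128 = 3.554 mGy/h.
Further attenuation needed: 3.554/1.40 = 2.539.
n = log₂(2.539) = 1.344 half-value layers.

1.34 half-value layers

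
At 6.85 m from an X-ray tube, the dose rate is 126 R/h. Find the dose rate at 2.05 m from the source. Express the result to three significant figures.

Intensity scales as (d₁/d₂)², so the rate at 2.05 m is
(6.85/2.05)² = 11.17, so 126 × 11.17 = 1407 R/h.

1410 R/h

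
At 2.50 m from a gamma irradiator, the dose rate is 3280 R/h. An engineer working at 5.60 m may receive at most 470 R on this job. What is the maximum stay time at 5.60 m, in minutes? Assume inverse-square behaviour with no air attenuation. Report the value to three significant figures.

Using I₁d₁² = I₂d₂², rate at 5.60 m:
(2.50/5.60)² = 0.1993, so 3280 × 0.1993 = 653.7 R/h.
Stay time = 470 R ÷ 653.7 R/h = 0.7190 h = 43.14 min.

43.1 min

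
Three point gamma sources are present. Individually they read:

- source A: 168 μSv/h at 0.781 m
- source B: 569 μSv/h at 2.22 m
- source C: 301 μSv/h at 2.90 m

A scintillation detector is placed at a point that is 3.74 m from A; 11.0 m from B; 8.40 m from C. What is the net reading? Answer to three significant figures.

66.4 μSv/h

By superposition, sum each source's inverse-square contribution:
A: 168 × (0.781/3.74)² = 7.326 μSv/h
B: 569 × (2.22/11.0)² = 23.18 μSv/h
C: 301 × (2.90/8.40)² = 35.88 μSv/h
Total = 7.326 + 23.18 + 35.88 = 66.39 μSv/h.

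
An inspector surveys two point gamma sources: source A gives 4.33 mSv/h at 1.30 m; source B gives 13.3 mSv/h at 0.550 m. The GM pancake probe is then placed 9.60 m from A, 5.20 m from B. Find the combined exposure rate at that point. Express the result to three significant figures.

0.228 mSv/h

Each source contributes Iᵢ·(dᵢ/rᵢ)²; contributions add.
A: 4.33 × (1.30/9.60)² = 0.07940 mSv/h
B: 13.3 × (0.550/5.20)² = 0.1488 mSv/h
Total = 0.07940 + 0.1488 = 0.2282 mSv/h.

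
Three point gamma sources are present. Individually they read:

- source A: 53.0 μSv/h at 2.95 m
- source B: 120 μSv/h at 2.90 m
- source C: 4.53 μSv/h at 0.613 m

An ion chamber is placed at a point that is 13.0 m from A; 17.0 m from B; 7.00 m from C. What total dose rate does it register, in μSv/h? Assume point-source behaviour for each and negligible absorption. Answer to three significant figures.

6.26 μSv/h

Each source contributes Iᵢ·(dᵢ/rᵢ)²; contributions add.
A: 53.0 × (2.95/13.0)² = 2.729 μSv/h
B: 120 × (2.90/17.0)² = 3.492 μSv/h
C: 4.53 × (0.613/7.00)² = 0.03474 μSv/h
Total = 2.729 + 3.492 + 0.03474 = 6.256 μSv/h.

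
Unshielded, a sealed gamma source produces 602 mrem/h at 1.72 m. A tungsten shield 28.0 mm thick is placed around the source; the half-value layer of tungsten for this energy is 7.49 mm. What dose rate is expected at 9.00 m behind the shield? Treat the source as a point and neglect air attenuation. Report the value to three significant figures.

1.65 mrem/h

Distance alone: (1.72/9.00)² = 0.03652, so 602 × 0.03652 = 21.99 mrem/h.
Shield: 28.0/7.49 = 3.738 half-value layers → attenuation 2^(−3.738) = 0.07495.
Combined: 21.99 × 0.07495 = 1.648 mrem/h.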